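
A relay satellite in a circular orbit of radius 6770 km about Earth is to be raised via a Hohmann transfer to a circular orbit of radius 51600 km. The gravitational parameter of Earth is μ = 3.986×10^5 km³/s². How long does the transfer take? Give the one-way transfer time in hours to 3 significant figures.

The Hohmann ellipse has a_t = (r₁ + r₂)/2 = 29185 km.
By Kepler's third law the transfer-orbit period is T = 2π√(a_t³/μ), so t = T/2 = 24810 s.
Converting: 24810 s ÷ 3600 s/hour = 6.89 hours.

t = 6.89 hours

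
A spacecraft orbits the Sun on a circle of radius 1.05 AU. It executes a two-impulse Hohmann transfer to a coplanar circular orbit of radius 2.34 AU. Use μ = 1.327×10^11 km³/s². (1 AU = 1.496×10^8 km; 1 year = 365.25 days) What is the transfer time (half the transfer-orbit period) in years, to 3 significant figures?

t = 1.10 years

In km: r₁ = 1.05 × 1.496×10^8 = 1.5708×10^8 km; r₂ = 2.34 × 1.496×10^8 = 3.50064×10^8 km.
Transfer-ellipse semi-major axis a_t = (r₁ + r₂)/2 = (1.5708×10^8 + 3.50064×10^8)/2 = 2.53572×10^8 km.
Transfer time t = π√(a_t³/μ) = π√((2.53572×10^8)³ / 1.327×10^11) = 3.482×10^7 s.
Converting: 3.482×10^7 s ÷ 3.15576×10^7 s/year (365.25 × 86400) = 1.10 years.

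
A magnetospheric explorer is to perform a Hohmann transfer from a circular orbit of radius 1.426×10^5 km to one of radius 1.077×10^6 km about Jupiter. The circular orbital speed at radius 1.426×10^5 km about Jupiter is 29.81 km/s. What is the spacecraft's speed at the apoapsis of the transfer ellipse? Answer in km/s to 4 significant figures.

v = 5.245 km/s

From the circular-orbit relation v² = μ/r at r = 1.426×10^5 km: μ = v²r = (29.81)² × 1.426×10^5 = 1.26720×10^8 km³/s².
Semi-major axis of the transfer orbit: a_t = (1.426×10^5 + 1.077×10^6)/2 = 6.098×10^5 km.
The apoapsis of the transfer ellipse is at r = 1.077×10^6 km.
Applying v² = μ(2/r − 1/a_t): v = 5.245 km/s.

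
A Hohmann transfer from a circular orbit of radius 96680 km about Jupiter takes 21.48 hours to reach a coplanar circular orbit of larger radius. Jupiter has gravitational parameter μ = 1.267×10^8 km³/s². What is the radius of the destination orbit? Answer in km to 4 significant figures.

r₂ = 7.533×10^5 km

Transfer time t = 21.48 hours = 77328 s, and t = π√(a_t³/μ).
So a_t = (μ t²/π²)^(1/3) = (1.267×10^8 × (77328)² / π²)^(1/3) = 4.2499×10^5 km.
Since a_t = (r₁ + r₂)/2, r₂ = 2a_t − r₁ = 2×4.2499×10^5 − 96680 = 7.533×10^5 km.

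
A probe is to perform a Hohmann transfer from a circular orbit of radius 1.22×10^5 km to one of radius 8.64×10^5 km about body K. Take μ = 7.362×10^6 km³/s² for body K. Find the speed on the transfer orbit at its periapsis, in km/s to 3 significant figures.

v = 10.3 km/s

Semi-major axis of the transfer orbit: a_t = (1.220×10^5 + 8.640×10^5)/2 = 4.930×10^5 km.
The periapsis of the transfer ellipse is at r = 1.220×10^5 km.
Vis-viva: v = √[μ(2/r − 1/a_t)] = √[7.362×10^6 × (2/1.220×10^5 − 1/4.930×10^5)] = 10.28 km/s.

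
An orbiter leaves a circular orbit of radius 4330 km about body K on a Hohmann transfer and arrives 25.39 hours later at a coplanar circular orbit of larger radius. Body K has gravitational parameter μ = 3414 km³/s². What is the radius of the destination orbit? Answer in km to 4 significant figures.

r₂ = 24160 km

Transfer time t = 25.39 hours = 91404 s, and t = π√(a_t³/μ).
So a_t = (μ t²/π²)^(1/3) = (3414 × (91404)² / π²)^(1/3) = 14244 km.
Since a_t = (r₁ + r₂)/2, r₂ = 2a_t − r₁ = 2×14244 − 4330 = 24158 km.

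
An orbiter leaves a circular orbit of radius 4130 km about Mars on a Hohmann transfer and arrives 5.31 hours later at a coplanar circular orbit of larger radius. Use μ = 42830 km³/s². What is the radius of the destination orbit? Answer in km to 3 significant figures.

r₂ = 19200 km

Transfer time t = 5.31 hours = 19116 s, and t = π√(a_t³/μ).
So a_t = (μ t²/π²)^(1/3) = (42830 × (19116)² / π²)^(1/3) = 11661 km.
Since a_t = (r₁ + r₂)/2, r₂ = 2a_t − r₁ = 2×11661 − 4130 = 19192 km.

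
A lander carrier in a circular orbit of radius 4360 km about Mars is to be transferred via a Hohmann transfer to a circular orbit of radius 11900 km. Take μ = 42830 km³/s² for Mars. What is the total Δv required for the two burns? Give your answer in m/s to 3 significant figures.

Semi-major axis of the transfer orbit: a_t = (4360 + 11900)/2 = 8130 km.
At r₁ the circular-orbit speed is v₁ = √(μ/r₁) = 3.13423 km/s.
On the transfer ellipse at r₁, v² = μ(2/r − 1/a) gives v_p = √[μ(2/r₁ − 1/a_t)] = 3.79192 km/s.
First burn Δv₁ = |v_p − v₁| = 0.65769 km/s.
Circular speed at r₂: v₂ = √(μ/r₂) = 1.89715 km/s.
Transfer-orbit speed at r₂: v_a = √[μ(2/r₂ − 1/a_t)] = 1.38931 km/s.
Second burn Δv₂ = |v₂ − v_a| = 0.50784 km/s.
Total Δv = Δv₁ + Δv₂ = 1.166 km/s.

Δv = 1170 m/s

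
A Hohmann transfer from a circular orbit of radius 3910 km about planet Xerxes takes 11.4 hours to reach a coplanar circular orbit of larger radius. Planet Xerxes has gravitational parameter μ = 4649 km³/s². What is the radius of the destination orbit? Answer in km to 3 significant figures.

Transfer time t = 11.4 hours = 41040 s, and t = π√(a_t³/μ).
So a_t = (μ t²/π²)^(1/3) = (4649 × (41040)² / π²)^(1/3) = 9257.5 km.
Since a_t = (r₁ + r₂)/2, r₂ = 2a_t − r₁ = 2×9257.5 − 3910 = 14605 km.

r₂ = 14600 km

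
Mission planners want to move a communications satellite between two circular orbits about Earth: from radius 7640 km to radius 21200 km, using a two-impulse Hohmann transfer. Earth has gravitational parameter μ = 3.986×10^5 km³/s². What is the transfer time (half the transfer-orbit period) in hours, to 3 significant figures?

The Hohmann ellipse has a_t = (r₁ + r₂)/2 = 14420 km.
By Kepler's third law the transfer-orbit period is T = 2π√(a_t³/μ), so t = T/2 = 8616 s.
Converting: 8616 s ÷ 3600 s/hour = 2.39 hours.

t = 2.39 hours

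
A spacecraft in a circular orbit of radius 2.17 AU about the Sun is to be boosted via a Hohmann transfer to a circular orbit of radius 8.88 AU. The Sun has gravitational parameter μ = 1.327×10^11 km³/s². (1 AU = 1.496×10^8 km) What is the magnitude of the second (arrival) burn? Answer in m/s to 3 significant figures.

In km: r₁ = 2.17 × 1.496×10^8 = 3.24632×10^8 km; r₂ = 8.88 × 1.496×10^8 = 1.328448×10^9 km.
The Hohmann ellipse has a_t = (r₁ + r₂)/2 = 8.2654×10^8 km.
On the circular orbit at r = 1.328448×10^9 km, v_c = √(μ/r) = 9.995 km/s.
Vis-viva on the transfer ellipse at r = 1.328448×10^9 km gives v_t = √[μ(2/r − 1/a_t)] = 6.264 km/s.
Δv₂ = |v_t − v_c| = |6.264 − 9.995| = 3.731 km/s.

Δv₂ = 3730 m/s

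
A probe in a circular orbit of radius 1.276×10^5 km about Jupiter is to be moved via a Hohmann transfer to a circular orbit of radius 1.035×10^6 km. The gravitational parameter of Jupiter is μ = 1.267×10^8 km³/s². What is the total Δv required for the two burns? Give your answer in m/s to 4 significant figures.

Δv = 16420 m/s

The Hohmann ellipse has a_t = (r₁ + r₂)/2 = 5.813×10^5 km.
Circular speed at r₁: v₁ = √(μ/r₁) = √(1.267×10^8/1.276×10^5) = 31.51 km/s.
Transfer-orbit speed at r₁ (v² = μ(2/r − 1/a)): v_p = √[μ(2/r₁ − 1/a_t)] = 42.05 km/s.
First burn Δv₁ = |v_p − v₁| = 10.54 km/s.
At r₂, v₂ = √(μ/r₂) = 11.064 km/s.
Transfer-orbit speed at r₂: v_a = √[μ(2/r₂ − 1/a_t)] = 5.1837 km/s.
Second burn Δv₂ = |v₂ − v_a| = 5.880 km/s.
Total Δv = Δv₁ + Δv₂ = 16.42 km/s.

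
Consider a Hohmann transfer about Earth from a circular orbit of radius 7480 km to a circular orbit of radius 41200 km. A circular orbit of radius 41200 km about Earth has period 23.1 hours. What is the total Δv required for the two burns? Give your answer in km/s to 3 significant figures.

From Kepler's third law T² = 4π²r³/μ at r = 41200 km, T = 23.1 hours = 23.1 × 3600 s = 83160 s: μ = 4π²r³/T² = 3.99229×10^5 km³/s².
Transfer-ellipse semi-major axis a_t = (r₁ + r₂)/2 = (7480 + 41200)/2 = 24340 km.
At r₁ the circular-orbit speed is v₁ = √(μ/r₁) = 7.306 km/s.
Transfer-orbit speed at r₁ (v² = μ(2/r − 1/a)): v_p = √[μ(2/r₁ − 1/a_t)] = 9.505 km/s.
First burn Δv₁ = |v_p − v₁| = 2.199 km/s.
Circular speed at r₂: v₂ = √(μ/r₂) = 3.113 km/s.
Transfer-orbit speed at r₂: v_a = √[μ(2/r₂ − 1/a_t)] = 1.726 km/s.
Second burn Δv₂ = |v₂ − v_a| = 1.387 km/s.
Δv = Δv₁ + Δv₂ = 2.199 + 1.387 = 3.586 km/s.

Δv = 3.59 km/s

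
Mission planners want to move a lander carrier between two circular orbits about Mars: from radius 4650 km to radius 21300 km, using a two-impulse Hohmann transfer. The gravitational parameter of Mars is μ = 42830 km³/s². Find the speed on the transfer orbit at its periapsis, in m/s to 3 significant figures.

v = 3890 m/s

Semi-major axis of the transfer orbit: a_t = (4650 + 21300)/2 = 12975 km.
At periapsis, r = 4650 km.
Vis-viva: v = √[μ(2/r − 1/a_t)] = √[42830 × (2/4650 − 1/12975)] = 3.889 km/s.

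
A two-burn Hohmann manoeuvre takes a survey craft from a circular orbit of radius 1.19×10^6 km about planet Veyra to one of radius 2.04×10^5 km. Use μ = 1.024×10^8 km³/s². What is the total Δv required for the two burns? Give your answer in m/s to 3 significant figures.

Transfer-ellipse semi-major axis a_t = (r₁ + r₂)/2 = (1.190×10^6 + 2.040×10^5)/2 = 6.970×10^5 km.
Circular speed at r₁: v₁ = √(μ/r₁) = √(1.024×10^8/1.190×10^6) = 9.2763 km/s.
On the transfer ellipse at r₁, vis-viva gives v_a = √[μ(2/r₁ − 1/a_t)] = 5.0185 km/s.
First burn Δv₁ = |v_a − v₁| = 4.258 km/s.
At r₂, v₂ = √(μ/r₂) = 22.40 km/s.
Transfer-orbit speed at r₂: v_p = √[μ(2/r₂ − 1/a_t)] = 29.27 km/s.
Second burn Δv₂ = |v₂ − v_p| = 6.870 km/s.
Total Δv = Δv₁ + Δv₂ = 11.13 km/s.

Δv = 11100 m/s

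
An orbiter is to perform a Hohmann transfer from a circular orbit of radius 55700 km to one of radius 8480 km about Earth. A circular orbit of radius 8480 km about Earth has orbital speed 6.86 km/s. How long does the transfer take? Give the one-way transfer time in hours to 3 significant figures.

From the circular-orbit relation v² = μ/r at r = 8480 km: μ = v²r = (6.86)² × 8480 = 3.99065×10^5 km³/s².
Semi-major axis of the transfer orbit: a_t = (55700 + 8480)/2 = 32090 km.
Transfer time t = π√(a_t³/μ) = π√((32090)³ / 3.99065×10^5) = 28590 s.
Converting: 28590 s ÷ 3600 s/hour = 7.94 hours.

t = 7.94 hours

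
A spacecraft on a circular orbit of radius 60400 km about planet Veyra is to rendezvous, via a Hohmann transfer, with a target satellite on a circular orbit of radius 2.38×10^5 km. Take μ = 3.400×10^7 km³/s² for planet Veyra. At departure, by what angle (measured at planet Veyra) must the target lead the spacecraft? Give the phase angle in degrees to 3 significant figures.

The Hohmann ellipse has a_t = (r₁ + r₂)/2 = 1.492×10^5 km.
The half-period of the transfer ellipse is t = π√(a_t³/μ) = 31050 s.
Target angular speed ω₂ = √(μ/r₂³) = 5.022×10^-5 rad/s.
Angle swept by the target during transfer: ω₂·t = 1.5593 rad = 89.34°.
Arrival is 180° from departure on the ellipse, so φ = 180° − 89.34° = 90.7°.

φ = 90.7°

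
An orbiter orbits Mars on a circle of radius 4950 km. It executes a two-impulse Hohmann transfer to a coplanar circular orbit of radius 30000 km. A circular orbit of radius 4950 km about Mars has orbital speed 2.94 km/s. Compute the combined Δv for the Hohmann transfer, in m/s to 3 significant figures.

Δv = 1470 m/s

From the circular-orbit relation v² = μ/r at r = 4950 km: μ = v²r = (2.94)² × 4950 = 42785.8 km³/s².
The Hohmann ellipse has a_t = (r₁ + r₂)/2 = 17475 km.
Circular speed at r₁: v₁ = √(μ/r₁) = √(42785.8/4950) = 2.9400 km/s.
On the transfer ellipse at r₁, vis-viva equation gives v_p = √[μ(2/r₁ − 1/a_t)] = 3.8521 km/s.
First burn Δv₁ = |v_p − v₁| = 0.9121 km/s.
At r₂, v₂ = √(μ/r₂) = 1.1942 km/s.
Transfer-orbit speed at r₂: v_a = √[μ(2/r₂ − 1/a_t)] = 0.63560 km/s.
Second burn Δv₂ = |v₂ − v_a| = 0.5586 km/s.
Δv = Δv₁ + Δv₂ = 0.9121 + 0.5586 = 1.471 km/s.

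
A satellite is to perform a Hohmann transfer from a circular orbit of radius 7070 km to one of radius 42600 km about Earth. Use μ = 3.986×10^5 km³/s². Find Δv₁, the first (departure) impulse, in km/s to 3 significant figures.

Semi-major axis of the transfer orbit: a_t = (7070 + 42600)/2 = 24835 km.
On the circular orbit at r = 7070 km, v_c = √(μ/r) = 7.509 km/s.
Vis-viva on the transfer ellipse at r = 7070 km gives v_t = √[μ(2/r − 1/a_t)] = 9.834 km/s.
Δv₁ = |v_t − v_c| = |9.834 − 7.509| = 2.325 km/s.

Δv₁ = 2.33 km/s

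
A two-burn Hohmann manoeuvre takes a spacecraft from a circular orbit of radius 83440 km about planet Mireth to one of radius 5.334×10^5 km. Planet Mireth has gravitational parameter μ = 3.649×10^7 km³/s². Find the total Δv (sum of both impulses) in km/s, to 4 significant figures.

Δv = 10.56 km/s

Transfer-ellipse semi-major axis a_t = (r₁ + r₂)/2 = (83440 + 5.334×10^5)/2 = 3.0842×10^5 km.
Circular speed at r₁: v₁ = √(μ/r₁) = √(3.649×10^7/83440) = 20.912 km/s.
Transfer-orbit speed at r₁ (vis-viva): v_p = √[μ(2/r₁ − 1/a_t)] = 27.501 km/s.
First burn Δv₁ = |v_p − v₁| = 6.589 km/s.
Circular speed at r₂: v₂ = √(μ/r₂) = 8.271 km/s.
Transfer-orbit speed at r₂: v_a = √[μ(2/r₂ − 1/a_t)] = 4.302 km/s.
Second burn Δv₂ = |v₂ − v_a| = 3.969 km/s.
Total Δv = Δv₁ + Δv₂ = 10.56 km/s.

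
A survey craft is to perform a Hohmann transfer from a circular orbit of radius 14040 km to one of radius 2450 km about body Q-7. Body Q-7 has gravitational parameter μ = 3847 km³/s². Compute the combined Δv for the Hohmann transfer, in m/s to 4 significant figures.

Transfer-ellipse semi-major axis a_t = (r₁ + r₂)/2 = (14040 + 2450)/2 = 8245 km.
Circular speed at r₁: v₁ = √(μ/r₁) = √(3847/14040) = 0.52345 km/s.
On the transfer ellipse at r₁, v² = μ(2/r − 1/a) gives v_a = √[μ(2/r₁ − 1/a_t)] = 0.28534 km/s.
First burn Δv₁ = |v_a − v₁| = 0.2381 km/s.
At r₂, v₂ = √(μ/r₂) = 1.2531 km/s.
Transfer-orbit speed at r₂: v_p = √[μ(2/r₂ − 1/a_t)] = 1.6352 km/s.
Second burn Δv₂ = |v₂ − v_p| = 0.3821 km/s.
Δv = Δv₁ + Δv₂ = 0.2381 + 0.3821 = 0.6202 km/s.

Δv = 620.2 m/s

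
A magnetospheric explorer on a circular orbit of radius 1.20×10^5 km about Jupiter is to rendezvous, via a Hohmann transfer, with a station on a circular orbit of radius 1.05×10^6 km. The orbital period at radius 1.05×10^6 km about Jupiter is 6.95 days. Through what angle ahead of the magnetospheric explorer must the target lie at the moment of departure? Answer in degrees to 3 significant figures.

φ = 105°

From Kepler's third law T² = 4π²r³/μ at r = 1.05×10^6 km, T = 6.95 days = 6.95 × 86400 s = 6.0048×10^5 s: μ = 4π²r³/T² = 1.26745×10^8 km³/s².
Semi-major axis of the transfer orbit: a_t = (1.200×10^5 + 1.050×10^6)/2 = 5.850×10^5 km.
The half-period of the transfer ellipse is t = π√(a_t³/μ) = 1.249×10^5 s.
The target's mean motion on its circular orbit is ω₂ = √(μ/r₂³) = 1.046×10^-5 rad/s.
Angle swept by the target during transfer: ω₂·t = 1.3065 rad = 74.86°.
Arrival is 180° from departure on the ellipse, so φ = 180° − 74.86° = 105°.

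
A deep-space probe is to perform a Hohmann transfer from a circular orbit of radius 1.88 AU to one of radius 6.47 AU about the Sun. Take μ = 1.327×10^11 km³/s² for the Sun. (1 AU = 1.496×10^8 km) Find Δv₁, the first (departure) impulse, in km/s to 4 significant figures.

Δv₁ = 5.319 km/s

In km: r₁ = 1.88 × 1.496×10^8 = 2.81248×10^8 km; r₂ = 6.47 × 1.496×10^8 = 9.67912×10^8 km.
Transfer-ellipse semi-major axis a_t = (r₁ + r₂)/2 = (2.81248×10^8 + 9.67912×10^8)/2 = 6.2458×10^8 km.
Circular speed at r = 2.81248×10^8 km: v_c = √(μ/r) = 21.7215 km/s.
Transfer-orbit speed at the same r (vis-viva, a = a_t): v_t = √[μ(2/r − 1/a_t)] = 27.0405 km/s.
Δv₁ = |v_t − v_c| = |27.0405 − 21.7215| = 5.319 km/s.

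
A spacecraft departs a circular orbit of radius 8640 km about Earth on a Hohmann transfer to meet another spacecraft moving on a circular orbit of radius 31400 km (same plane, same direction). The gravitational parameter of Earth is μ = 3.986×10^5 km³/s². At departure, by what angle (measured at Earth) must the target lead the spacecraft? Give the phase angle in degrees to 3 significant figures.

φ = 88.4°

The Hohmann ellipse has a_t = (r₁ + r₂)/2 = 20020 km.
Transfer time t = π√(a_t³/μ) = 14095 s.
The target's mean motion on its circular orbit is ω₂ = √(μ/r₂³) = 1.1347×10^-4 rad/s.
Angle swept by the target during transfer: ω₂·t = 1.5994 rad = 91.64°.
Arrival is 180° from departure on the ellipse, so φ = 180° − 91.64° = 88.4°.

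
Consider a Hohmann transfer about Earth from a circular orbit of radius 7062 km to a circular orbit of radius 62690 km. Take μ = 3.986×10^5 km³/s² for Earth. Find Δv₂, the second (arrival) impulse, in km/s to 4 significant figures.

The Hohmann ellipse has a_t = (r₁ + r₂)/2 = 34876 km.
Circular speed at r = 62690 km: v_c = √(μ/r) = 2.522 km/s.
Vis-viva on the transfer ellipse at r = 62690 km gives v_t = √[μ(2/r − 1/a_t)] = 1.135 km/s.
Δv₂ = |v_t − v_c| = |1.135 − 2.522| = 1.387 km/s.

Δv₂ = 1.387 km/s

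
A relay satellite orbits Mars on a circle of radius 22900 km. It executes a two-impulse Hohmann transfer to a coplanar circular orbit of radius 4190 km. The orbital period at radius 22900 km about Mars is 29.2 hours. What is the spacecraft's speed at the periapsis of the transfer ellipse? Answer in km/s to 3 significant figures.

From Kepler's third law T² = 4π²r³/μ at r = 22900 km, T = 29.2 hours = 29.2 × 3600 s = 1.0512×10^5 s: μ = 4π²r³/T² = 42903.8 km³/s².
The Hohmann ellipse has a_t = (r₁ + r₂)/2 = 13545 km.
The periapsis of the transfer ellipse is at r = 4190 km.
Applying v² = μ(2/r − 1/a_t): v = 4.161 km/s.

v = 4.16 km/s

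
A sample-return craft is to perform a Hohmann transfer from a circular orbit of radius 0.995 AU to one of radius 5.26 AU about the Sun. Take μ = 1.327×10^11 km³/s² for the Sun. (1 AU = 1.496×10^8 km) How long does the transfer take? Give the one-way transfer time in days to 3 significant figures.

t = 1010 days

In km: r₁ = 0.995 × 1.496×10^8 = 1.48852×10^8 km; r₂ = 5.26 × 1.496×10^8 = 7.86896×10^8 km.
Semi-major axis of the transfer orbit: a_t = (1.48852×10^8 + 7.86896×10^8)/2 = 4.67874×10^8 km.
Half the transfer-orbit period gives t = π√(a_t³/μ) = 8.728×10^7 s.
Converting: 8.728×10^7 s ÷ 86400 s/day = 1010 days.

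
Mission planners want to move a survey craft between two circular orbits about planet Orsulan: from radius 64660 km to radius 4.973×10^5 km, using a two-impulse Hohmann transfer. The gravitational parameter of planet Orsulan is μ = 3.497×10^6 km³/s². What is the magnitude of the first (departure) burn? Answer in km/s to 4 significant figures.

The Hohmann ellipse has a_t = (r₁ + r₂)/2 = 2.8098×10^5 km.
Circular speed at r = 64660 km: v_c = √(μ/r) = 7.354 km/s.
Vis-viva on the transfer ellipse at r = 64660 km gives v_t = √[μ(2/r − 1/a_t)] = 9.784 km/s.
Δv₁ = |v_t − v_c| = |9.784 − 7.354| = 2.430 km/s.

Δv₁ = 2.430 km/s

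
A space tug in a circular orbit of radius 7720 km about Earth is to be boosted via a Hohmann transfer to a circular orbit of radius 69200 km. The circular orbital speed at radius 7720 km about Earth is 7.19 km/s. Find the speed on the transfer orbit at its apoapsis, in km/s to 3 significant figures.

From the circular-orbit relation v² = μ/r at r = 7720 km: μ = v²r = (7.19)² × 7720 = 3.99094×10^5 km³/s².
The Hohmann ellipse has a_t = (r₁ + r₂)/2 = 38460 km.
At apoapsis, r = 69200 km.
Vis-viva: v = √[μ(2/r − 1/a_t)] = √[3.99094×10^5 × (2/69200 − 1/38460)] = 1.076 km/s.

v = 1.08 km/s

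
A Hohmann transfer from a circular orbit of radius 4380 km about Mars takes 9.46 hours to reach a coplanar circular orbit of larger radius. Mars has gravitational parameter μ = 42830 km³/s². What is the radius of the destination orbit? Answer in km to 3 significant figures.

Transfer time t = 9.46 hours = 34056 s, and t = π√(a_t³/μ).
So a_t = (μ t²/π²)^(1/3) = (42830 × (34056)² / π²)^(1/3) = 17137 km.
Since a_t = (r₁ + r₂)/2, r₂ = 2a_t − r₁ = 2×17137 − 4380 = 29894 km.

r₂ = 29900 km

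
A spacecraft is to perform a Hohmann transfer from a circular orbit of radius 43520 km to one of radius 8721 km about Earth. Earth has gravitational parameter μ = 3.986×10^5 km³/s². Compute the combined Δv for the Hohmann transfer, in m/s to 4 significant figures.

Δv = 3244 m/s

Semi-major axis of the transfer orbit: a_t = (43520 + 8721)/2 = 26120.5 km.
Circular speed at r₁: v₁ = √(μ/r₁) = √(3.986×10^5/43520) = 3.0264 km/s.
On the transfer ellipse at r₁, vis-viva gives v_a = √[μ(2/r₁ − 1/a_t)] = 1.7487 km/s.
First burn Δv₁ = |v_a − v₁| = 1.278 km/s.
At r₂, v₂ = √(μ/r₂) = 6.7606 km/s.
Transfer-orbit speed at r₂: v_p = √[μ(2/r₂ − 1/a_t)] = 8.7265 km/s.
Second burn Δv₂ = |v₂ − v_p| = 1.966 km/s.
Total Δv = Δv₁ + Δv₂ = 3.244 km/s.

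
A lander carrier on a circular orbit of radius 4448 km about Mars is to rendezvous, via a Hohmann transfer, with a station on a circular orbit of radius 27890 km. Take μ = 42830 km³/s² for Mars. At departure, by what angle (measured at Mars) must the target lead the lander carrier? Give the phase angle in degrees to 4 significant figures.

Semi-major axis of the transfer orbit: a_t = (4448 + 27890)/2 = 16169 km.
Transfer time t = π√(a_t³/μ) = 31210 s.
Target angular speed ω₂ = √(μ/r₂³) = 4.4433×10^-5 rad/s.
Angle swept by the target during transfer: ω₂·t = 1.3868 rad = 79.46°.
The lander carrier traverses 180° on the transfer ellipse, so the target must lead by 180° − 79.46° = 100.5°.

φ = 100.5°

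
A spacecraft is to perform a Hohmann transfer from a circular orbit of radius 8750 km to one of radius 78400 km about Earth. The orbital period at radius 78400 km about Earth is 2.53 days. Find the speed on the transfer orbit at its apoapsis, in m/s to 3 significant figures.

v = 1010 m/s

From Kepler's third law T² = 4π²r³/μ at r = 78400 km, T = 2.53 days = 2.53 × 86400 s = 2.18592×10^5 s: μ = 4π²r³/T² = 3.98143×10^5 km³/s².
Semi-major axis of the transfer orbit: a_t = (8750 + 78400)/2 = 43575 km.
The apoapsis of the transfer ellipse is at r = 78400 km.
Vis-viva: v = √[μ(2/r − 1/a_t)] = √[3.98143×10^5 × (2/78400 − 1/43575)] = 1.010 km/s.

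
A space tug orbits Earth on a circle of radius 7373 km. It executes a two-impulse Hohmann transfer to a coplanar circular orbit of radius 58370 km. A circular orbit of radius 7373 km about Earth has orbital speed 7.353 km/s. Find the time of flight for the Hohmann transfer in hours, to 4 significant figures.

From the circular-orbit relation v² = μ/r at r = 7373 km: μ = v²r = (7.353)² × 7373 = 3.98633×10^5 km³/s².
Semi-major axis of the transfer orbit: a_t = (7373 + 58370)/2 = 32871.5 km.
Transfer time t = π√(a_t³/μ) = π√((32871.5)³ / 3.98633×10^5) = 29654.6 s.
Converting: 29654.6 s ÷ 3600 s/hour = 8.237 hours.

t = 8.237 hours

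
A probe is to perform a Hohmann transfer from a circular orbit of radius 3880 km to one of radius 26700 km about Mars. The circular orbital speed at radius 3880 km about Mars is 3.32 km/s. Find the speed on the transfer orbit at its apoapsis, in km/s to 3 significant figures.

From the circular-orbit relation v² = μ/r at r = 3880 km: μ = v²r = (3.32)² × 3880 = 42766.9 km³/s².
Transfer-ellipse semi-major axis a_t = (r₁ + r₂)/2 = (3880 + 26700)/2 = 15290 km.
At apoapsis, r = 26700 km.
From the vis-viva equation, v = √[μ(2/r − 1/a_t)] = 0.6375 km/s.

v = 0.638 km/s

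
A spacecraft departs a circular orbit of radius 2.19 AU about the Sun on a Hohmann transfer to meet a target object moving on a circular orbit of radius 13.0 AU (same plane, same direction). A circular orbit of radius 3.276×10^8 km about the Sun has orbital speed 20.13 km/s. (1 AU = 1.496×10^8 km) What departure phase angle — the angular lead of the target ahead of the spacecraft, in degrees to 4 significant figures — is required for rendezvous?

From the circular-orbit relation v² = μ/r at r = 3.276×10^8 km: μ = v²r = (20.13)² × 3.276×10^8 = 1.32749×10^11 km³/s².
In km: r₁ = 2.19 × 1.496×10^8 = 3.27624×10^8 km; r₂ = 13.0 × 1.496×10^8 = 1.9448×10^9 km.
The Hohmann ellipse has a_t = (r₁ + r₂)/2 = 1.136212×10^9 km.
The half-period of the transfer ellipse is t = π√(a_t³/μ) = 3.3024×10^8 s.
Target angular speed ω₂ = √(μ/r₂³) = 4.2482×10^-9 rad/s.
Angle swept by the target during transfer: ω₂·t = 1.4029 rad = 80.38°.
The spacecraft traverses 180° on the transfer ellipse, so the target must lead by 180° − 80.38° = 99.62°.

φ = 99.62°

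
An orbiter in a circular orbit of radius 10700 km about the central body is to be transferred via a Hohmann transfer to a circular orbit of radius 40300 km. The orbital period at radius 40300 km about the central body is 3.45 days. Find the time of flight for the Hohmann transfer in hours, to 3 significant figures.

t = 20.8 hours

From Kepler's third law T² = 4π²r³/μ at r = 40300 km, T = 3.45 days = 3.45 × 86400 s = 2.9808×10^5 s: μ = 4π²r³/T² = 29081.0 km³/s².
The Hohmann ellipse has a_t = (r₁ + r₂)/2 = 25500 km.
By Kepler's third law the transfer-orbit period is T = 2π√(a_t³/μ), so t = T/2 = 75020 s.
Converting: 75020 s ÷ 3600 s/hour = 20.8 hours.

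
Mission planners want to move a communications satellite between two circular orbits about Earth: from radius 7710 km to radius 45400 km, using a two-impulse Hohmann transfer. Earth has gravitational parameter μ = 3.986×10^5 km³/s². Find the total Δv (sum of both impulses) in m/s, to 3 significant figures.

Δv = 3580 m/s

Semi-major axis of the transfer orbit: a_t = (7710 + 45400)/2 = 26555 km.
At r₁ the circular-orbit speed is v₁ = √(μ/r₁) = 7.1902 km/s.
Transfer-orbit speed at r₁ (vis-viva equation): v_p = √[μ(2/r₁ − 1/a_t)] = 9.4015 km/s.
First burn Δv₁ = |v_p − v₁| = 2.2113 km/s.
At r₂, v₂ = √(μ/r₂) = 2.9631 km/s.
Transfer-orbit speed at r₂: v_a = √[μ(2/r₂ − 1/a_t)] = 1.5966 km/s.
Second burn Δv₂ = |v₂ − v_a| = 1.3665 km/s.
Total Δv = Δv₁ + Δv₂ = 3.578 km/s.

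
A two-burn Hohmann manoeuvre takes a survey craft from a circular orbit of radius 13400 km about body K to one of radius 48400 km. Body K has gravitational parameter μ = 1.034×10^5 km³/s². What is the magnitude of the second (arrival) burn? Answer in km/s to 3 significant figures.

Transfer-ellipse semi-major axis a_t = (r₁ + r₂)/2 = (13400 + 48400)/2 = 30900 km.
Circular speed at r = 48400 km: v_c = √(μ/r) = 1.4616 km/s.
Transfer-orbit speed at the same r (vis-viva, a = a_t): v_t = √[μ(2/r − 1/a_t)] = 0.96252 km/s.
Δv₂ = |v_t − v_c| = |0.96252 − 1.4616| = 0.4991 km/s.

Δv₂ = 0.499 km/s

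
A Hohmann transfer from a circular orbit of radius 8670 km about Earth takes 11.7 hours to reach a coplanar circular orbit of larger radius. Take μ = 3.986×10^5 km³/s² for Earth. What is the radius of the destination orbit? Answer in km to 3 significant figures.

Transfer time t = 11.7 hours = 42120 s, and t = π√(a_t³/μ).
So a_t = (μ t²/π²)^(1/3) = (3.986×10^5 × (42120)² / π²)^(1/3) = 41534 km.
Since a_t = (r₁ + r₂)/2, r₂ = 2a_t − r₁ = 2×41534 − 8670 = 74398 km.

r₂ = 74400 km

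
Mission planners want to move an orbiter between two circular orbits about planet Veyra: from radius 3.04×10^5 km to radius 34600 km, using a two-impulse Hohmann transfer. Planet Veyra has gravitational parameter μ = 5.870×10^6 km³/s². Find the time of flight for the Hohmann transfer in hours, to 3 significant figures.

The Hohmann ellipse has a_t = (r₁ + r₂)/2 = 1.693×10^5 km.
By Kepler's third law the transfer-orbit period is T = 2π√(a_t³/μ), so t = T/2 = 90330 s.
Converting: 90330 s ÷ 3600 s/hour = 25.1 hours.

t = 25.1 hours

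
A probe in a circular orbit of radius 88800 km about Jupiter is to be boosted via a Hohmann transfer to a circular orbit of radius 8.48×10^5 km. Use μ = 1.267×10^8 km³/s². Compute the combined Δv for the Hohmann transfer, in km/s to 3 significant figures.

The Hohmann ellipse has a_t = (r₁ + r₂)/2 = 4.684×10^5 km.
At r₁ the circular-orbit speed is v₁ = √(μ/r₁) = 37.77 km/s.
Transfer-orbit speed at r₁ (vis-viva): v_p = √[μ(2/r₁ − 1/a_t)] = 50.82 km/s.
First burn Δv₁ = |v_p − v₁| = 13.05 km/s.
Circular speed at r₂: v₂ = √(μ/r₂) = 12.223 km/s.
Transfer-orbit speed at r₂: v_a = √[μ(2/r₂ − 1/a_t)] = 5.3222 km/s.
Second burn Δv₂ = |v₂ − v_a| = 6.901 km/s.
Δv = Δv₁ + Δv₂ = 13.05 + 6.901 = 19.95 km/s.

Δv = 20.0 km/s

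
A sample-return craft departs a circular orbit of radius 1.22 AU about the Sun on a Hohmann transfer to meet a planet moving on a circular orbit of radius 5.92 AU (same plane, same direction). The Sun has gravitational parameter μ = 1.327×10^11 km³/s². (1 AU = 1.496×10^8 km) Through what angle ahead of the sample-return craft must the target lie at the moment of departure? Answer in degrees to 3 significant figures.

In km: r₁ = 1.22 × 1.496×10^8 = 1.82512×10^8 km; r₂ = 5.92 × 1.496×10^8 = 8.85632×10^8 km.
The Hohmann ellipse has a_t = (r₁ + r₂)/2 = 5.34072×10^8 km.
Transfer time t = π√(a_t³/μ) = 1.0644×10^8 s.
Target angular speed ω₂ = √(μ/r₂³) = 1.3822×10^-8 rad/s.
Angle swept by the target during transfer: ω₂·t = 1.4712 rad = 84.29°.
Arrival is 180° from departure on the ellipse, so φ = 180° − 84.29° = 95.7°.

φ = 95.7°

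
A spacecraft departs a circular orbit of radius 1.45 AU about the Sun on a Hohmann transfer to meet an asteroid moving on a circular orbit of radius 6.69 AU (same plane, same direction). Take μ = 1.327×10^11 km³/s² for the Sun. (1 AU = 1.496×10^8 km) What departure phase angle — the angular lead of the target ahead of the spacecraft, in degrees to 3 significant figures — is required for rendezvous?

φ = 94.6°

In km: r₁ = 1.45 × 1.496×10^8 = 2.1692×10^8 km; r₂ = 6.69 × 1.496×10^8 = 1.000824×10^9 km.
Semi-major axis of the transfer orbit: a_t = (2.1692×10^8 + 1.000824×10^9)/2 = 6.08872×10^8 km.
Transfer time t = π√(a_t³/μ) = 1.2957×10^8 s.
The target's mean motion on its circular orbit is ω₂ = √(μ/r₂³) = 1.1505×10^-8 rad/s.
Angle swept by the target during transfer: ω₂·t = 1.4907 rad = 85.41°.
The spacecraft traverses 180° on the transfer ellipse, so the target must lead by 180° − 85.41° = 94.6°.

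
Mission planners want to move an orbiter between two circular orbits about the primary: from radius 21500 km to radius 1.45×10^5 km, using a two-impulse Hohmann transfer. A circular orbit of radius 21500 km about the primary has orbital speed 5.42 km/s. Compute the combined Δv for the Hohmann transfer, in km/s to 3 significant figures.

Δv = 2.76 km/s

From the circular-orbit relation v² = μ/r at r = 21500 km: μ = v²r = (5.42)² × 21500 = 6.31593×10^5 km³/s².
The Hohmann ellipse has a_t = (r₁ + r₂)/2 = 83250 km.
Circular speed at r₁: v₁ = √(μ/r₁) = √(6.31593×10^5/21500) = 5.420 km/s.
Transfer-orbit speed at r₁ (vis-viva): v_p = √[μ(2/r₁ − 1/a_t)] = 7.153 km/s.
First burn Δv₁ = |v_p − v₁| = 1.733 km/s.
At r₂, v₂ = √(μ/r₂) = 2.087 km/s.
Transfer-orbit speed at r₂: v_a = √[μ(2/r₂ − 1/a_t)] = 1.061 km/s.
Second burn Δv₂ = |v₂ − v_a| = 1.026 km/s.
Δv = Δv₁ + Δv₂ = 1.733 + 1.026 = 2.759 km/s.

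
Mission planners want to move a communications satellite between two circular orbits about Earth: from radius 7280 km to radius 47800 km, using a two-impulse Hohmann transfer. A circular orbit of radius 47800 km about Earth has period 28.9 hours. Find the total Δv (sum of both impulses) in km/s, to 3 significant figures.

Δv = 3.75 km/s

From Kepler's third law T² = 4π²r³/μ at r = 47800 km, T = 28.9 hours = 28.9 × 3600 s = 1.0404×10^5 s: μ = 4π²r³/T² = 3.98330×10^5 km³/s².
Transfer-ellipse semi-major axis a_t = (r₁ + r₂)/2 = (7280 + 47800)/2 = 27540 km.
Circular speed at r₁: v₁ = √(μ/r₁) = √(3.98330×10^5/7280) = 7.397 km/s.
On the transfer ellipse at r₁, vis-viva gives v_p = √[μ(2/r₁ − 1/a_t)] = 9.745 km/s.
First burn Δv₁ = |v_p − v₁| = 2.348 km/s.
At r₂, v₂ = √(μ/r₂) = 2.887 km/s.
Transfer-orbit speed at r₂: v_a = √[μ(2/r₂ − 1/a_t)] = 1.484 km/s.
Second burn Δv₂ = |v₂ − v_a| = 1.403 km/s.
Total Δv = Δv₁ + Δv₂ = 3.751 km/s.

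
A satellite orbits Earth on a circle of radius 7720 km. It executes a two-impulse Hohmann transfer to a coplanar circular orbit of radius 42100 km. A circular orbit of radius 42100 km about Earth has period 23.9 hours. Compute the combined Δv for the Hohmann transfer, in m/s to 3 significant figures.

Δv = 3520 m/s

From Kepler's third law T² = 4π²r³/μ at r = 42100 km, T = 23.9 hours = 23.9 × 3600 s = 86040 s: μ = 4π²r³/T² = 3.97929×10^5 km³/s².
Transfer-ellipse semi-major axis a_t = (r₁ + r₂)/2 = (7720 + 42100)/2 = 24910 km.
Circular speed at r₁: v₁ = √(μ/r₁) = √(3.97929×10^5/7720) = 7.1795 km/s.
Transfer-orbit speed at r₁ (v² = μ(2/r − 1/a)): v_p = √[μ(2/r₁ − 1/a_t)] = 9.3336 km/s.
First burn Δv₁ = |v_p − v₁| = 2.154 km/s.
Circular speed at r₂: v₂ = √(μ/r₂) = 3.0744 km/s.
Transfer-orbit speed at r₂: v_a = √[μ(2/r₂ − 1/a_t)] = 1.7115 km/s.
Second burn Δv₂ = |v₂ − v_a| = 1.363 km/s.
Total Δv = Δv₁ + Δv₂ = 3.517 km/s.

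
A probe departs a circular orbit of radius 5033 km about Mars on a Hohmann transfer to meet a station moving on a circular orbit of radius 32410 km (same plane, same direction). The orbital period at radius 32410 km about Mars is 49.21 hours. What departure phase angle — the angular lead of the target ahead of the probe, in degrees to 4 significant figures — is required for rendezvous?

φ = 101.0°

From Kepler's third law T² = 4π²r³/μ at r = 32410 km, T = 49.21 hours = 49.21 × 3600 s = 1.77156×10^5 s: μ = 4π²r³/T² = 42823.8 km³/s².
The Hohmann ellipse has a_t = (r₁ + r₂)/2 = 18721.5 km.
The half-period of the transfer ellipse is t = π√(a_t³/μ) = 38888.2 s.
Target angular speed ω₂ = √(μ/r₂³) = 3.54670×10^-5 rad/s.
Angle swept by the target during transfer: ω₂·t = 1.37925 rad = 79.03°.
Arrival is 180° from departure on the ellipse, so φ = 180° − 79.03° = 101.0°.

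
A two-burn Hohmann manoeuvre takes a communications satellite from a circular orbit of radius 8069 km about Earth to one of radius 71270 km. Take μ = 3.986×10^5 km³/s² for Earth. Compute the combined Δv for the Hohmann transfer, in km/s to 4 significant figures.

Δv = 3.691 km/s

The Hohmann ellipse has a_t = (r₁ + r₂)/2 = 39669.5 km.
At r₁ the circular-orbit speed is v₁ = √(μ/r₁) = 7.0284 km/s.
Transfer-orbit speed at r₁ (v² = μ(2/r − 1/a)): v_p = √[μ(2/r₁ − 1/a_t)] = 9.4207 km/s.
First burn Δv₁ = |v_p − v₁| = 2.3923 km/s.
At r₂, v₂ = √(μ/r₂) = 2.3649 km/s.
Transfer-orbit speed at r₂: v_a = √[μ(2/r₂ − 1/a_t)] = 1.0666 km/s.
Second burn Δv₂ = |v₂ − v_a| = 1.2983 km/s.
Total Δv = Δv₁ + Δv₂ = 3.691 km/s.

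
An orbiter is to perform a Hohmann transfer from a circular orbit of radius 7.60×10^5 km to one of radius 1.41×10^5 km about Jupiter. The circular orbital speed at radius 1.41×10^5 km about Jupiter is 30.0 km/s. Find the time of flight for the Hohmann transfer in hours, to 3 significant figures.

From the circular-orbit relation v² = μ/r at r = 1.41×10^5 km: μ = v²r = (30.0)² × 1.41×10^5 = 1.26900×10^8 km³/s².
Semi-major axis of the transfer orbit: a_t = (7.600×10^5 + 1.410×10^5)/2 = 4.505×10^5 km.
Half the transfer-orbit period gives t = π√(a_t³/μ) = 84330 s.
Converting: 84330 s ÷ 3600 s/hour = 23.4 hours.

t = 23.4 hours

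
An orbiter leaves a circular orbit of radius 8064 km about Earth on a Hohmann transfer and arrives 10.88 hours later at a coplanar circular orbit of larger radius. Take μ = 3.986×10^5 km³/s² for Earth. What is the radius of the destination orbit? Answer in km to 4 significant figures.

r₂ = 71080 km

Transfer time t = 10.88 hours = 39168 s, and t = π√(a_t³/μ).
So a_t = (μ t²/π²)^(1/3) = (3.986×10^5 × (39168)² / π²)^(1/3) = 39570 km.
Since a_t = (r₁ + r₂)/2, r₂ = 2a_t − r₁ = 2×39570 − 8064 = 71076 km.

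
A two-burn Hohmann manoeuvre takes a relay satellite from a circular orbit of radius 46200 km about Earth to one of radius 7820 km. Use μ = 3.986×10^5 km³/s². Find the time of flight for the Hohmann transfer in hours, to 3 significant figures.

t = 6.14 hours

Semi-major axis of the transfer orbit: a_t = (46200 + 7820)/2 = 27010 km.
Transfer time t = π√(a_t³/μ) = π√((27010)³ / 3.986×10^5) = 22090 s.
Converting: 22090 s ÷ 3600 s/hour = 6.14 hours.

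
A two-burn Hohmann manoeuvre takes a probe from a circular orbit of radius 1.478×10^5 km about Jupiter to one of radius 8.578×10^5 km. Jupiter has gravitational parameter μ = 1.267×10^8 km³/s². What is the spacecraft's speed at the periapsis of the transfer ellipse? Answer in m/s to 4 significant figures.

v = 38240 m/s

Semi-major axis of the transfer orbit: a_t = (1.478×10^5 + 8.578×10^5)/2 = 5.028×10^5 km.
At periapsis, r = 1.478×10^5 km.
Vis-viva: v = √[μ(2/r − 1/a_t)] = √[1.267×10^8 × (2/1.478×10^5 − 1/5.028×10^5)] = 38.24 km/s.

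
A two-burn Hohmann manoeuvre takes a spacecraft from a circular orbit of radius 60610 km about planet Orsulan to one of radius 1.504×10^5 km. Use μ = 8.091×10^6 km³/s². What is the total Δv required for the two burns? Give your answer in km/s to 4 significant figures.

Δv = 4.016 km/s

The Hohmann ellipse has a_t = (r₁ + r₂)/2 = 1.05505×10^5 km.
At r₁ the circular-orbit speed is v₁ = √(μ/r₁) = 11.554 km/s.
On the transfer ellipse at r₁, v² = μ(2/r − 1/a) gives v_p = √[μ(2/r₁ − 1/a_t)] = 13.795 km/s.
First burn Δv₁ = |v_p − v₁| = 2.241 km/s.
At r₂, v₂ = √(μ/r₂) = 7.3346 km/s.
Transfer-orbit speed at r₂: v_a = √[μ(2/r₂ − 1/a_t)] = 5.5592 km/s.
Second burn Δv₂ = |v₂ − v_a| = 1.775 km/s.
Total Δv = Δv₁ + Δv₂ = 4.016 km/s.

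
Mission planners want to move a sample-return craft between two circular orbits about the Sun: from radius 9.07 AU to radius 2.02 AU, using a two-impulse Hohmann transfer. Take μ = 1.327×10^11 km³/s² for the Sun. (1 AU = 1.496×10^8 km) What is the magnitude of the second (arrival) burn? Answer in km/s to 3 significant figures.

In km: r₁ = 9.07 × 1.496×10^8 = 1.356872×10^9 km; r₂ = 2.02 × 1.496×10^8 = 3.02192×10^8 km.
Semi-major axis of the transfer orbit: a_t = (1.356872×10^9 + 3.02192×10^8)/2 = 8.29532×10^8 km.
Circular speed at r = 3.02192×10^8 km: v_c = √(μ/r) = 20.9553 km/s.
Vis-viva on the transfer ellipse at r = 3.02192×10^8 km gives v_t = √[μ(2/r − 1/a_t)] = 26.8007 km/s.
Δv₂ = |v_t − v_c| = |26.8007 − 20.9553| = 5.845 km/s.

Δv₂ = 5.85 km/s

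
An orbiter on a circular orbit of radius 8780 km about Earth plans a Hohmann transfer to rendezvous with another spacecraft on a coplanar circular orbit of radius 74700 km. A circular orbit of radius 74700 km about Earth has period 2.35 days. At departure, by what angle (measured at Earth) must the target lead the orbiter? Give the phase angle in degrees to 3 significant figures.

From Kepler's third law T² = 4π²r³/μ at r = 74700 km, T = 2.35 days = 2.35 × 86400 s = 2.0304×10^5 s: μ = 4π²r³/T² = 3.99170×10^5 km³/s².
Semi-major axis of the transfer orbit: a_t = (8780 + 74700)/2 = 41740 km.
The half-period of the transfer ellipse is t = π√(a_t³/μ) = 42403 s.
Target angular speed ω₂ = √(μ/r₂³) = 3.0946×10^-5 rad/s.
Angle swept by the target during transfer: ω₂·t = 1.3122 rad = 75.18°.
The orbiter traverses 180° on the transfer ellipse, so the target must lead by 180° − 75.18° = 105°.

φ = 105°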